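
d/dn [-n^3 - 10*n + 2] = -3*n^2 - 10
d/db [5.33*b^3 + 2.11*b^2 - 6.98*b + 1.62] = 15.99*b^2 + 4.22*b - 6.98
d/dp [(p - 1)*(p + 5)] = 2*p + 4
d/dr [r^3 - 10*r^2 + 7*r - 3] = 3*r^2 - 20*r + 7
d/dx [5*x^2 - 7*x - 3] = 10*x - 7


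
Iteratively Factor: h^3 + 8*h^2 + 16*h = (h + 4)*(h^2 + 4*h) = (h + 4)^2*(h)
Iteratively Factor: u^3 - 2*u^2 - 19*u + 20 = (u + 4)*(u^2 - 6*u + 5) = (u - 1)*(u + 4)*(u - 5)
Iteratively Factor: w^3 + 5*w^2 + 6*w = (w + 3)*(w^2 + 2*w) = (w + 2)*(w + 3)*(w)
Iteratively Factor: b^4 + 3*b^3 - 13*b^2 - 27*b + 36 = (b - 1)*(b^3 + 4*b^2 - 9*b - 36) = (b - 3)*(b - 1)*(b^2 + 7*b + 12) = (b - 3)*(b - 1)*(b + 4)*(b + 3)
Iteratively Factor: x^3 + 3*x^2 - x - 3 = (x + 1)*(x^2 + 2*x - 3) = (x + 1)*(x + 3)*(x - 1)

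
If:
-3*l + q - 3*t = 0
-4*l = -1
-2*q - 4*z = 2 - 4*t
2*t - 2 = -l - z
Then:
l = 1/4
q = 6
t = 7/4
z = -7/4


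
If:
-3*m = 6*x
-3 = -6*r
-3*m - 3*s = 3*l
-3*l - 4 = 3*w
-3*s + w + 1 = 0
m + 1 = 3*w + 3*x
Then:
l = -95/24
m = 11/4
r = 1/2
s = 29/24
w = 21/8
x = -11/8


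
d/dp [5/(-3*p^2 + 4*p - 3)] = 10*(3*p - 2)/(3*p^2 - 4*p + 3)^2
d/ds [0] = 0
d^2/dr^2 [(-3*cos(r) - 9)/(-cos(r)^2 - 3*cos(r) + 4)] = 3*(-9*(1 - cos(2*r))^2*cos(r) - 9*(1 - cos(2*r))^2 - 41*cos(r) - 174*cos(2*r) - 57*cos(3*r) + 2*cos(5*r) + 270)/(4*(cos(r) - 1)^3*(cos(r) + 4)^3)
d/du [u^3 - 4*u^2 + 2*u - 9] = 3*u^2 - 8*u + 2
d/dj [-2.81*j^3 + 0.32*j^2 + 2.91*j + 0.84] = -8.43*j^2 + 0.64*j + 2.91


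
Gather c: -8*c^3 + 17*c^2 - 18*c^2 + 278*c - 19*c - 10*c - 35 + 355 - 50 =-8*c^3 - c^2 + 249*c + 270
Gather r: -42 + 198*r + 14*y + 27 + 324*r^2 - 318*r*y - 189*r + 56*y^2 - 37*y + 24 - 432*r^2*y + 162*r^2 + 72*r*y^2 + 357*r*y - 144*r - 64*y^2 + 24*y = r^2*(486 - 432*y) + r*(72*y^2 + 39*y - 135) - 8*y^2 + y + 9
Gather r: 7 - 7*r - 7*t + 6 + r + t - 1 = -6*r - 6*t + 12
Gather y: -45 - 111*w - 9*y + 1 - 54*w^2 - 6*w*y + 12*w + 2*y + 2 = -54*w^2 - 99*w + y*(-6*w - 7) - 42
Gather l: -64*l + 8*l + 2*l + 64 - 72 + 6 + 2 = -54*l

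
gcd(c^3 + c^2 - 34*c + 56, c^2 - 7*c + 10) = c - 2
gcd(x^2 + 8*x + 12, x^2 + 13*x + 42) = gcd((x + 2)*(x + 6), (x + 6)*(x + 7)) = x + 6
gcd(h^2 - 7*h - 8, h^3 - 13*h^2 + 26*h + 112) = h - 8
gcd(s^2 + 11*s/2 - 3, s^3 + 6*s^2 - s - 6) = s + 6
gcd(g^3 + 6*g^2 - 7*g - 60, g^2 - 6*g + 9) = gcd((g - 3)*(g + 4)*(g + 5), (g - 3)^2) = g - 3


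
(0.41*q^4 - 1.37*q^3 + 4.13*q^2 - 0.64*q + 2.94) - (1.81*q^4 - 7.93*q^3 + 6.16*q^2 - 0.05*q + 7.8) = -1.4*q^4 + 6.56*q^3 - 2.03*q^2 - 0.59*q - 4.86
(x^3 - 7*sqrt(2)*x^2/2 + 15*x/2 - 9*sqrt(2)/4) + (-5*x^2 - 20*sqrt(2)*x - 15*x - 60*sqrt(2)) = x^3 - 5*x^2 - 7*sqrt(2)*x^2/2 - 20*sqrt(2)*x - 15*x/2 - 249*sqrt(2)/4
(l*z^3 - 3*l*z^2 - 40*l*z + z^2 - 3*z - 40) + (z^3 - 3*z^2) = l*z^3 - 3*l*z^2 - 40*l*z + z^3 - 2*z^2 - 3*z - 40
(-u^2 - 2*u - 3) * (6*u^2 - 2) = -6*u^4 - 12*u^3 - 16*u^2 + 4*u + 6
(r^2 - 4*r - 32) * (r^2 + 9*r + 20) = r^4 + 5*r^3 - 48*r^2 - 368*r - 640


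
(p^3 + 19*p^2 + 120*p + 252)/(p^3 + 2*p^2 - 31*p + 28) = (p^2 + 12*p + 36)/(p^2 - 5*p + 4)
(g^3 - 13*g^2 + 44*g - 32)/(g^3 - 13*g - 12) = (g^2 - 9*g + 8)/(g^2 + 4*g + 3)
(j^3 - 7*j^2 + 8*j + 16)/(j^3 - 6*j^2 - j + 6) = (j^2 - 8*j + 16)/(j^2 - 7*j + 6)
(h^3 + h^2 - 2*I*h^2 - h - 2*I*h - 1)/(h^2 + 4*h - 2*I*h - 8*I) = (h^3 + h^2*(1 - 2*I) - h*(1 + 2*I) - 1)/(h^2 + 2*h*(2 - I) - 8*I)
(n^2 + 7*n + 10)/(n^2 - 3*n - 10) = (n + 5)/(n - 5)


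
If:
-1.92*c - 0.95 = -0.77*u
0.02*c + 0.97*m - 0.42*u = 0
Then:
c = 0.401041666666667*u - 0.494791666666667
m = 0.424720790378007*u + 0.0102018900343643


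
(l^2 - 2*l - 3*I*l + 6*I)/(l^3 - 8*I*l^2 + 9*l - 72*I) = (l - 2)/(l^2 - 5*I*l + 24)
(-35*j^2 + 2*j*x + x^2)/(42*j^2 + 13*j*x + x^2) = (-5*j + x)/(6*j + x)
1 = 1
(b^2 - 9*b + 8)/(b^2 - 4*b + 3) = (b - 8)/(b - 3)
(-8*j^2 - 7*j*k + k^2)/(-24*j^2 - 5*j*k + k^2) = (j + k)/(3*j + k)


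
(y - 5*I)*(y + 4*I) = y^2 - I*y + 20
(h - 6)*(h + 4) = h^2 - 2*h - 24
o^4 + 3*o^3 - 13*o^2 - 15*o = o*(o - 3)*(o + 1)*(o + 5)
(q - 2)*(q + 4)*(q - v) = q^3 - q^2*v + 2*q^2 - 2*q*v - 8*q + 8*v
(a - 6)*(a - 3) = a^2 - 9*a + 18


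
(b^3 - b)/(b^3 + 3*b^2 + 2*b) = (b - 1)/(b + 2)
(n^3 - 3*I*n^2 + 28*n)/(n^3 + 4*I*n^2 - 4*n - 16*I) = n*(n - 7*I)/(n^2 - 4)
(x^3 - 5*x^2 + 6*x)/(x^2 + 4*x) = (x^2 - 5*x + 6)/(x + 4)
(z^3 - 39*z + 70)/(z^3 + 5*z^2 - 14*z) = (z - 5)/z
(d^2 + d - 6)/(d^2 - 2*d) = (d + 3)/d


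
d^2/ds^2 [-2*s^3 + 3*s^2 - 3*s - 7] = 6 - 12*s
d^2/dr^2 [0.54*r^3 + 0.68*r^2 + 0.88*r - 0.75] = 3.24*r + 1.36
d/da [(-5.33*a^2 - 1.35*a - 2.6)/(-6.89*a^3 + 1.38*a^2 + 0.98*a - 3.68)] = (-36.7237*a^4 - 18.603*a^3 - 57.1024*a^2 + 46.4048*a + 7.516)/(47.4721*a^6 - 19.0164*a^5 - 11.6*a^4 + 53.4152*a^3 - 9.1964*a^2 - 7.2128*a + 13.5424)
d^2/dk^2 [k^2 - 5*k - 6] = 2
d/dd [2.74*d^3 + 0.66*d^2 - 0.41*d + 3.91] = 8.22*d^2 + 1.32*d - 0.41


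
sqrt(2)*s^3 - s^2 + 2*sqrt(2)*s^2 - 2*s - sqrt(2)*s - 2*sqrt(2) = (s + 2)*(s - sqrt(2))*(sqrt(2)*s + 1)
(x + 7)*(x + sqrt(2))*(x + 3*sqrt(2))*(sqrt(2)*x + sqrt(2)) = sqrt(2)*x^4 + 8*x^3 + 8*sqrt(2)*x^3 + 13*sqrt(2)*x^2 + 64*x^2 + 56*x + 48*sqrt(2)*x + 42*sqrt(2)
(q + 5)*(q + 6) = q^2 + 11*q + 30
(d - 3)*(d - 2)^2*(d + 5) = d^4 - 2*d^3 - 19*d^2 + 68*d - 60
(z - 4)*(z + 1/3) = z^2 - 11*z/3 - 4/3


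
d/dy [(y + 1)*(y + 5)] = 2*y + 6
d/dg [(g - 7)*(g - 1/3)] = 2*g - 22/3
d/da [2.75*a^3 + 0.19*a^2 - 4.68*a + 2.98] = 8.25*a^2 + 0.38*a - 4.68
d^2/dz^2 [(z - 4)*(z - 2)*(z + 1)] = 6*z - 10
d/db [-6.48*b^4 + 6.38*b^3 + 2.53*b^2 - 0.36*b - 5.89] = -25.92*b^3 + 19.14*b^2 + 5.06*b - 0.36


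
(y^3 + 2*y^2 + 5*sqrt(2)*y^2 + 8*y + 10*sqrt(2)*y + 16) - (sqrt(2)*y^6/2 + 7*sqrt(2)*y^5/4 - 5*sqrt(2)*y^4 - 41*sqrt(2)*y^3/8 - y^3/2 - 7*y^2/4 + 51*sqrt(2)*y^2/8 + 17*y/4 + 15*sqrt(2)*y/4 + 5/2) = -sqrt(2)*y^6/2 - 7*sqrt(2)*y^5/4 + 5*sqrt(2)*y^4 + 3*y^3/2 + 41*sqrt(2)*y^3/8 - 11*sqrt(2)*y^2/8 + 15*y^2/4 + 15*y/4 + 25*sqrt(2)*y/4 + 27/2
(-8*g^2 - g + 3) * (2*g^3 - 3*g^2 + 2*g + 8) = -16*g^5 + 22*g^4 - 7*g^3 - 75*g^2 - 2*g + 24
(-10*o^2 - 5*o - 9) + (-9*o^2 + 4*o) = -19*o^2 - o - 9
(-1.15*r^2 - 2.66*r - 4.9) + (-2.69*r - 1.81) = -1.15*r^2 - 5.35*r - 6.71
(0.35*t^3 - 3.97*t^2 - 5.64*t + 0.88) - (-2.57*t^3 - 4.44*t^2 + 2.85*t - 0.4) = 2.92*t^3 + 0.47*t^2 - 8.49*t + 1.28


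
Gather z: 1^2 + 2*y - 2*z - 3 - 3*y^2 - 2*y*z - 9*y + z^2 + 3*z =-3*y^2 - 7*y + z^2 + z*(1 - 2*y) - 2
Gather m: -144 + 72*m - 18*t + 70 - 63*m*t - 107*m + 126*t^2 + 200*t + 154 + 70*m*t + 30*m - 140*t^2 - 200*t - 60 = m*(7*t - 5) - 14*t^2 - 18*t + 20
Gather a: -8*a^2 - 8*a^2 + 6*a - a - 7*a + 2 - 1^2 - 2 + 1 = -16*a^2 - 2*a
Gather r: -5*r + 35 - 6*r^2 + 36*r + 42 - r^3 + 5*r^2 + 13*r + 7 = -r^3 - r^2 + 44*r + 84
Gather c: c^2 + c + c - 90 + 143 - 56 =c^2 + 2*c - 3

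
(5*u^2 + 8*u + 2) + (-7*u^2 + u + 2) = -2*u^2 + 9*u + 4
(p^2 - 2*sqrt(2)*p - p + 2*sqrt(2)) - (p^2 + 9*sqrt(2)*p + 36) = -11*sqrt(2)*p - p - 36 + 2*sqrt(2)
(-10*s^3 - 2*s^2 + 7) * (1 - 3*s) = 30*s^4 - 4*s^3 - 2*s^2 - 21*s + 7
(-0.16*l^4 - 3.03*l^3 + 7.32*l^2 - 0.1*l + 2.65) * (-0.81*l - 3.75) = 0.1296*l^5 + 3.0543*l^4 + 5.4333*l^3 - 27.369*l^2 - 1.7715*l - 9.9375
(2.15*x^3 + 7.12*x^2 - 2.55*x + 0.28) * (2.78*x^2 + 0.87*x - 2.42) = 5.977*x^5 + 21.6641*x^4 - 6.0976*x^3 - 18.6705*x^2 + 6.4146*x - 0.6776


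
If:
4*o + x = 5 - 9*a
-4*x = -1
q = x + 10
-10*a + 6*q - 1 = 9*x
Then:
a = 233/40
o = -1907/160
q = 41/4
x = 1/4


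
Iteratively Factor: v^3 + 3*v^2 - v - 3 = (v + 1)*(v^2 + 2*v - 3) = (v + 1)*(v + 3)*(v - 1)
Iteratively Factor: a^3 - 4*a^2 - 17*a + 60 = (a + 4)*(a^2 - 8*a + 15) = (a - 3)*(a + 4)*(a - 5)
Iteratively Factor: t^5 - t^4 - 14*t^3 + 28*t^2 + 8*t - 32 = (t + 4)*(t^4 - 5*t^3 + 6*t^2 + 4*t - 8) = (t - 2)*(t + 4)*(t^3 - 3*t^2 + 4) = (t - 2)^2*(t + 4)*(t^2 - t - 2) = (t - 2)^2*(t + 1)*(t + 4)*(t - 2)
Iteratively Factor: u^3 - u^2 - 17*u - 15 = (u - 5)*(u^2 + 4*u + 3) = (u - 5)*(u + 1)*(u + 3)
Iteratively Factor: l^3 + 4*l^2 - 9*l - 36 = (l - 3)*(l^2 + 7*l + 12) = (l - 3)*(l + 3)*(l + 4)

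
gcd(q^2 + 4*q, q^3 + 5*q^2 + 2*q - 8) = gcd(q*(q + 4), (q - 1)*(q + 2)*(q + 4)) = q + 4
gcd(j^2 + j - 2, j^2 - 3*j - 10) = j + 2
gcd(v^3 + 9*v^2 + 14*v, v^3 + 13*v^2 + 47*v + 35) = v + 7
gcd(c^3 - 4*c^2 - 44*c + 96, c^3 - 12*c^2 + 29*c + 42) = 1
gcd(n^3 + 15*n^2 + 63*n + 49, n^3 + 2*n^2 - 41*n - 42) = n^2 + 8*n + 7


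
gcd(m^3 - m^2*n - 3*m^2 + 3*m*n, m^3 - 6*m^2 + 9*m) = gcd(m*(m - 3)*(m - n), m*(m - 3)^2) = m^2 - 3*m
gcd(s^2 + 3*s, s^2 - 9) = s + 3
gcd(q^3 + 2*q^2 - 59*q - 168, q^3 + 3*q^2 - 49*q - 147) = q^2 + 10*q + 21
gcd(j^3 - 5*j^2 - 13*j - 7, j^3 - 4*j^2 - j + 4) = j + 1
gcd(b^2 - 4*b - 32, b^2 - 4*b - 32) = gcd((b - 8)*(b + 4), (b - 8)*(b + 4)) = b^2 - 4*b - 32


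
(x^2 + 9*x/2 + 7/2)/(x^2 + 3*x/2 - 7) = (x + 1)/(x - 2)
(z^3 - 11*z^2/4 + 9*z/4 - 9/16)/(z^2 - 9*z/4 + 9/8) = z - 1/2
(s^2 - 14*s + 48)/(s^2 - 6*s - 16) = (s - 6)/(s + 2)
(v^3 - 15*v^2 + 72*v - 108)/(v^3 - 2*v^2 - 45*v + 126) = (v - 6)/(v + 7)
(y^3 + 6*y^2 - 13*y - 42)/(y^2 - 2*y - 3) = (y^2 + 9*y + 14)/(y + 1)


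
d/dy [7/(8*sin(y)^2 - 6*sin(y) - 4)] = 7*(3 - 8*sin(y))*cos(y)/(2*(3*sin(y) + 2*cos(2*y))^2)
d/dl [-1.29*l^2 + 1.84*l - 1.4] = 1.84 - 2.58*l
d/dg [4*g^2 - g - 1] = 8*g - 1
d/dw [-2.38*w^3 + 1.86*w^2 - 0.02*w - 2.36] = -7.14*w^2 + 3.72*w - 0.02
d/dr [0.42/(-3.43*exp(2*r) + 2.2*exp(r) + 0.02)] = (2.8812*exp(r) - 0.924)*exp(r)/(-3.43*exp(2*r) + 2.2*exp(r) + 0.02)^2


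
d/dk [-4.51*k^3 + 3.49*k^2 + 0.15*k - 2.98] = -13.53*k^2 + 6.98*k + 0.15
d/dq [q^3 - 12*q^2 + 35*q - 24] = 3*q^2 - 24*q + 35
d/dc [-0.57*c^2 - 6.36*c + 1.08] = -1.14*c - 6.36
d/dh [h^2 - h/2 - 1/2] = 2*h - 1/2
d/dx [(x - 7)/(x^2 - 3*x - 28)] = -1/(x^2 + 8*x + 16)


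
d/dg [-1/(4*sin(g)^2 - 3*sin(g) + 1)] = (8*sin(g) - 3)*cos(g)/(4*sin(g)^2 - 3*sin(g) + 1)^2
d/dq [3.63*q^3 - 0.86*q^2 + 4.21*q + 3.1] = 10.89*q^2 - 1.72*q + 4.21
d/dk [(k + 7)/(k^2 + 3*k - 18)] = (k^2 + 3*k - (k + 7)*(2*k + 3) - 18)/(k^2 + 3*k - 18)^2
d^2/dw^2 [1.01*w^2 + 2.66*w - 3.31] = 2.02000000000000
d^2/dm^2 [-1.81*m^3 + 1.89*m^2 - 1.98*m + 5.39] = 3.78 - 10.86*m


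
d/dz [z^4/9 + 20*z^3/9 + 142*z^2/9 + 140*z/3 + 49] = 4*z^3/9 + 20*z^2/3 + 284*z/9 + 140/3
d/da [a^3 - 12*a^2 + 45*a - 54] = 3*a^2 - 24*a + 45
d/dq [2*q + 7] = 2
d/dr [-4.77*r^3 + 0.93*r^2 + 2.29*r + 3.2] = -14.31*r^2 + 1.86*r + 2.29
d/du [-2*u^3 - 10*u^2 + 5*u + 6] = -6*u^2 - 20*u + 5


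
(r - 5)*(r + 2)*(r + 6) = r^3 + 3*r^2 - 28*r - 60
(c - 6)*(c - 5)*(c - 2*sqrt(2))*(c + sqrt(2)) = c^4 - 11*c^3 - sqrt(2)*c^3 + 11*sqrt(2)*c^2 + 26*c^2 - 30*sqrt(2)*c + 44*c - 120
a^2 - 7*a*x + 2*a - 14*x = (a + 2)*(a - 7*x)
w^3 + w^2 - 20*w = w*(w - 4)*(w + 5)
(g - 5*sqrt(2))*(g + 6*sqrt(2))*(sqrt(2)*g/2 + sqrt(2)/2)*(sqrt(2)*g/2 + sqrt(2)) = g^4/2 + sqrt(2)*g^3/2 + 3*g^3/2 - 29*g^2 + 3*sqrt(2)*g^2/2 - 90*g + sqrt(2)*g - 60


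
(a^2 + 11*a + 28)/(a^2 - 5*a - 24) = (a^2 + 11*a + 28)/(a^2 - 5*a - 24)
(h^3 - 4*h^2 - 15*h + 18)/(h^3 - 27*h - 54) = (h - 1)/(h + 3)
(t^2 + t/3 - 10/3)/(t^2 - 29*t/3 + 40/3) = (t + 2)/(t - 8)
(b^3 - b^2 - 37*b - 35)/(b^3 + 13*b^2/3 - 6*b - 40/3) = 3*(b^2 - 6*b - 7)/(3*b^2 - 2*b - 8)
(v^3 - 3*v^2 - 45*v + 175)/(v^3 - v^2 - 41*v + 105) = (v - 5)/(v - 3)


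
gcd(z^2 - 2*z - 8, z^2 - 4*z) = z - 4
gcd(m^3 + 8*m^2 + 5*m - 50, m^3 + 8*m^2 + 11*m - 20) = m + 5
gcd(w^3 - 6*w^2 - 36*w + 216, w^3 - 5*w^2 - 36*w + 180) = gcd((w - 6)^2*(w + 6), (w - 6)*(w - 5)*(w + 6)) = w^2 - 36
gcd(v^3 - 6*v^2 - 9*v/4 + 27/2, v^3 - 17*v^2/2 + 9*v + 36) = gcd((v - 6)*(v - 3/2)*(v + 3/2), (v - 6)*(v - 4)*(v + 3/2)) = v^2 - 9*v/2 - 9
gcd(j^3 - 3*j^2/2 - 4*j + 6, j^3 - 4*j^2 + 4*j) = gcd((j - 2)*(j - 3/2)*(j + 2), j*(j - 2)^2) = j - 2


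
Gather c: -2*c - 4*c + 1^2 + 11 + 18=30 - 6*c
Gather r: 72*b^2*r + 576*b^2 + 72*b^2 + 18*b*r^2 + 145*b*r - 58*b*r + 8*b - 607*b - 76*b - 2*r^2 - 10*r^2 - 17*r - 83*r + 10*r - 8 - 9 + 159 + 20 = 648*b^2 - 675*b + r^2*(18*b - 12) + r*(72*b^2 + 87*b - 90) + 162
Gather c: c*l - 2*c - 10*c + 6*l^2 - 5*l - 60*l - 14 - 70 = c*(l - 12) + 6*l^2 - 65*l - 84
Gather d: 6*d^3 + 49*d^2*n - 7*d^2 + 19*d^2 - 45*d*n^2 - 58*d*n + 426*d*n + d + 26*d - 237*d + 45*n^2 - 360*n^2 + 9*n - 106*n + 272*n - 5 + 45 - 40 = 6*d^3 + d^2*(49*n + 12) + d*(-45*n^2 + 368*n - 210) - 315*n^2 + 175*n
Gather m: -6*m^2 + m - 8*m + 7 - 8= -6*m^2 - 7*m - 1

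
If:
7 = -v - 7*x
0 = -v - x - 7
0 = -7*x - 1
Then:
No Solution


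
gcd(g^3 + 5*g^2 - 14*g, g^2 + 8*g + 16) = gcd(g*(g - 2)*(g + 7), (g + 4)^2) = 1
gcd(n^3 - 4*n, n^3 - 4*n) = n^3 - 4*n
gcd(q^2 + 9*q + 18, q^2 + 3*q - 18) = q + 6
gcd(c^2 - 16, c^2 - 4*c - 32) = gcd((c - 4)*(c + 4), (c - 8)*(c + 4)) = c + 4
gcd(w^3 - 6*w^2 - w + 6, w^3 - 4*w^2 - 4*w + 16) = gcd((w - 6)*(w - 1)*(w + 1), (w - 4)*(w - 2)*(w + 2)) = 1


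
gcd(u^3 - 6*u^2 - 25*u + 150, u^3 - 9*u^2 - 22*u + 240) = u^2 - u - 30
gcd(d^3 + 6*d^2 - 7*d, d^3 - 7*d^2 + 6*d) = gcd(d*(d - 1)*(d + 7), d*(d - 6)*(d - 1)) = d^2 - d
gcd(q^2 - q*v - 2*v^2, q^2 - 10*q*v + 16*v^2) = q - 2*v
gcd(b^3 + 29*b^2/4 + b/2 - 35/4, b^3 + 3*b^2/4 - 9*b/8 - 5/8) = b^2 + b/4 - 5/4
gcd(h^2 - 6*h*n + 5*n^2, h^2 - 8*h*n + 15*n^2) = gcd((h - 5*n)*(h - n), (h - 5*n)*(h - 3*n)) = h - 5*n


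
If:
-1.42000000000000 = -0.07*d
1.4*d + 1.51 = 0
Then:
No Solution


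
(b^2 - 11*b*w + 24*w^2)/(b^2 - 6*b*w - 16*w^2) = (b - 3*w)/(b + 2*w)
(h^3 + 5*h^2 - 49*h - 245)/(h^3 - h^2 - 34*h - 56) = (h^2 + 12*h + 35)/(h^2 + 6*h + 8)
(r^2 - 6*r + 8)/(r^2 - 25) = (r^2 - 6*r + 8)/(r^2 - 25)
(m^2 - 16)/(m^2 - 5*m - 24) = (16 - m^2)/(-m^2 + 5*m + 24)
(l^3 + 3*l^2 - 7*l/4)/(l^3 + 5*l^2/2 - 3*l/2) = (l + 7/2)/(l + 3)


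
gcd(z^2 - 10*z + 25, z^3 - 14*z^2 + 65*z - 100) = z^2 - 10*z + 25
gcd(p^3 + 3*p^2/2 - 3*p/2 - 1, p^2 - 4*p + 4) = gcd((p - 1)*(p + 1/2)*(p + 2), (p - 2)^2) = 1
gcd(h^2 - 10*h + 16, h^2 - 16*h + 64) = h - 8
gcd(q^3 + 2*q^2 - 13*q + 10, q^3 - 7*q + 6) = q^2 - 3*q + 2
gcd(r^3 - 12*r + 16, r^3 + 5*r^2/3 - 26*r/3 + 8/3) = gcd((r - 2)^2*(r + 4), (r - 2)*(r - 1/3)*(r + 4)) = r^2 + 2*r - 8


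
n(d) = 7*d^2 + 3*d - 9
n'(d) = 14*d + 3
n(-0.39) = -9.11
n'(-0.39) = -2.46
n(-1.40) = 0.52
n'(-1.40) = -16.60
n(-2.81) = 37.84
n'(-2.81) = -36.34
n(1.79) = 18.80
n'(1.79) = 28.06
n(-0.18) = -9.31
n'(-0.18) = 0.48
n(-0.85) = -6.49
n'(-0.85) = -8.90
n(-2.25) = 19.69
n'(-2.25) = -28.50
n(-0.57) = -8.44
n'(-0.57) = -4.98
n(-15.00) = 1521.00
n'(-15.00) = -207.00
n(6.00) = 261.00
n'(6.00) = 87.00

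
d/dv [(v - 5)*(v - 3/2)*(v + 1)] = 3*v^2 - 11*v + 1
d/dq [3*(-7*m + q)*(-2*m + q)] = -27*m + 6*q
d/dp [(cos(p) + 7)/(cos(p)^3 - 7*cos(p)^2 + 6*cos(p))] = 2*(cos(p)^3 + 7*cos(p)^2 - 49*cos(p) + 21)*sin(p)/((cos(p) - 6)^2*(cos(p) - 1)^2*cos(p)^2)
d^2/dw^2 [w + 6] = 0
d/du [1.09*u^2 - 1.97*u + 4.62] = 2.18*u - 1.97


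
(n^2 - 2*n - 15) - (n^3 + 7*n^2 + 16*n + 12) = -n^3 - 6*n^2 - 18*n - 27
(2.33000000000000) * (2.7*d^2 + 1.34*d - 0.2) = 6.291*d^2 + 3.1222*d - 0.466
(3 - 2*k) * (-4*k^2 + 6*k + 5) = 8*k^3 - 24*k^2 + 8*k + 15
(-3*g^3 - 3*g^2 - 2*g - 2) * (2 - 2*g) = 6*g^4 - 2*g^2 - 4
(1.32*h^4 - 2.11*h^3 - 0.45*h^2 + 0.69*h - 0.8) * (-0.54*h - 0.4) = -0.7128*h^5 + 0.6114*h^4 + 1.087*h^3 - 0.1926*h^2 + 0.156*h + 0.32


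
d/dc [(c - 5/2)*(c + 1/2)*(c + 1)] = 3*c^2 - 2*c - 13/4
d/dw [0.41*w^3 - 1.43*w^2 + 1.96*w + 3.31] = 1.23*w^2 - 2.86*w + 1.96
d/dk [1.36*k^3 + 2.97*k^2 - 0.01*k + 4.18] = 4.08*k^2 + 5.94*k - 0.01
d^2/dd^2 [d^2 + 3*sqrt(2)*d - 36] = 2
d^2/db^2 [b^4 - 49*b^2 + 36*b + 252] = 12*b^2 - 98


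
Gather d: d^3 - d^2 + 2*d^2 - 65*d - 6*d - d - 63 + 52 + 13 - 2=d^3 + d^2 - 72*d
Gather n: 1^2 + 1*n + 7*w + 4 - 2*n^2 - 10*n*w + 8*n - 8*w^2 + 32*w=-2*n^2 + n*(9 - 10*w) - 8*w^2 + 39*w + 5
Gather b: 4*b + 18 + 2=4*b + 20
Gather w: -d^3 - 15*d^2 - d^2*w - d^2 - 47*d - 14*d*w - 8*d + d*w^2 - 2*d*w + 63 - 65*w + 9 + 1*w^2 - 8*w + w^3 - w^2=-d^3 - 16*d^2 + d*w^2 - 55*d + w^3 + w*(-d^2 - 16*d - 73) + 72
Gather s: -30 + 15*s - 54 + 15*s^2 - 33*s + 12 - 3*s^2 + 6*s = 12*s^2 - 12*s - 72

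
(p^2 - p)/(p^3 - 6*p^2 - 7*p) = (1 - p)/(-p^2 + 6*p + 7)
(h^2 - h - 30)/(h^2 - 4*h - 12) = (h + 5)/(h + 2)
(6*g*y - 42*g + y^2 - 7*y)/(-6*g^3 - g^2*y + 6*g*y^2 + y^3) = (y - 7)/(-g^2 + y^2)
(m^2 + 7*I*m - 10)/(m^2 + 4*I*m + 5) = (m + 2*I)/(m - I)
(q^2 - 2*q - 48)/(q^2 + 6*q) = (q - 8)/q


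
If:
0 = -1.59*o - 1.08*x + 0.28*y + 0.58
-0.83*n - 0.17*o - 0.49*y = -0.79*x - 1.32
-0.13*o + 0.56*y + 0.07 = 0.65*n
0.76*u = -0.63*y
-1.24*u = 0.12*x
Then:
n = -0.40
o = 1.61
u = 0.18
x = -1.89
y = -0.22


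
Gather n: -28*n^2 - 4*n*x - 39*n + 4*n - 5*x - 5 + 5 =-28*n^2 + n*(-4*x - 35) - 5*x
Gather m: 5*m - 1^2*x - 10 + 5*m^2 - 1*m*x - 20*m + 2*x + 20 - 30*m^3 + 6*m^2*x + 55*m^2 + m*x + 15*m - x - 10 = -30*m^3 + m^2*(6*x + 60)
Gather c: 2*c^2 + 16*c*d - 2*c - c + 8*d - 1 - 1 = 2*c^2 + c*(16*d - 3) + 8*d - 2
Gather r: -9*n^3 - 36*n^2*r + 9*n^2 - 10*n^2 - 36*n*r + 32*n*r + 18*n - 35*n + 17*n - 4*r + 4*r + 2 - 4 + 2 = -9*n^3 - n^2 + r*(-36*n^2 - 4*n)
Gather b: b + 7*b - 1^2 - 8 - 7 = 8*b - 16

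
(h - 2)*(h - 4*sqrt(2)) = h^2 - 4*sqrt(2)*h - 2*h + 8*sqrt(2)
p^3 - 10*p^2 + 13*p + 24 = (p - 8)*(p - 3)*(p + 1)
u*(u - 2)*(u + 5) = u^3 + 3*u^2 - 10*u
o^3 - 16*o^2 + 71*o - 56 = (o - 8)*(o - 7)*(o - 1)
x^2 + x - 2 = (x - 1)*(x + 2)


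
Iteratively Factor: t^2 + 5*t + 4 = (t + 4)*(t + 1)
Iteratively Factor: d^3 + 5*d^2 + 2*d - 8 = (d + 2)*(d^2 + 3*d - 4) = (d - 1)*(d + 2)*(d + 4)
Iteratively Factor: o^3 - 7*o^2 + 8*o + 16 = (o - 4)*(o^2 - 3*o - 4) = (o - 4)^2*(o + 1)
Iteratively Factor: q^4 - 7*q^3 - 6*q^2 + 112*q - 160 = (q - 5)*(q^3 - 2*q^2 - 16*q + 32) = (q - 5)*(q + 4)*(q^2 - 6*q + 8) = (q - 5)*(q - 2)*(q + 4)*(q - 4)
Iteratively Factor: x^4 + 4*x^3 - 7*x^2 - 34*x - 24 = (x + 2)*(x^3 + 2*x^2 - 11*x - 12) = (x - 3)*(x + 2)*(x^2 + 5*x + 4) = (x - 3)*(x + 2)*(x + 4)*(x + 1)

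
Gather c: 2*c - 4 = 2*c - 4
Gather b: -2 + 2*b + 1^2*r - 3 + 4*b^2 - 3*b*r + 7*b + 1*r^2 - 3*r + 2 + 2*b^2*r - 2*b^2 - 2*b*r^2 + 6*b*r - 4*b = b^2*(2*r + 2) + b*(-2*r^2 + 3*r + 5) + r^2 - 2*r - 3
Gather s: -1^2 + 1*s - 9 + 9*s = 10*s - 10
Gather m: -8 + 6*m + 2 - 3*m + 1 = 3*m - 5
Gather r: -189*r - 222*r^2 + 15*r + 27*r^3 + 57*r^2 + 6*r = 27*r^3 - 165*r^2 - 168*r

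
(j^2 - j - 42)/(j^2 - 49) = (j + 6)/(j + 7)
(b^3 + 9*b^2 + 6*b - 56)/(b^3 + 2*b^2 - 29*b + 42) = (b + 4)/(b - 3)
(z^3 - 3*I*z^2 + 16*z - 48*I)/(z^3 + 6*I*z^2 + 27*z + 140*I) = (z^2 - 7*I*z - 12)/(z^2 + 2*I*z + 35)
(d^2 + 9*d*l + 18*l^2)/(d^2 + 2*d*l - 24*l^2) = (d + 3*l)/(d - 4*l)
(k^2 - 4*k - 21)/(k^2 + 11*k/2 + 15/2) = 2*(k - 7)/(2*k + 5)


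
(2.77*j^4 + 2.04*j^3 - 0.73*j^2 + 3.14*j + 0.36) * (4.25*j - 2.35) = 11.7725*j^5 + 2.1605*j^4 - 7.8965*j^3 + 15.0605*j^2 - 5.849*j - 0.846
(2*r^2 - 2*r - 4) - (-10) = 2*r^2 - 2*r + 6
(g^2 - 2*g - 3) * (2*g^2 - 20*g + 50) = 2*g^4 - 24*g^3 + 84*g^2 - 40*g - 150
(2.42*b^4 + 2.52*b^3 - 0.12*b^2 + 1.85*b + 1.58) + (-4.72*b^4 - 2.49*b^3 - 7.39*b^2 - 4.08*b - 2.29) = -2.3*b^4 + 0.0299999999999998*b^3 - 7.51*b^2 - 2.23*b - 0.71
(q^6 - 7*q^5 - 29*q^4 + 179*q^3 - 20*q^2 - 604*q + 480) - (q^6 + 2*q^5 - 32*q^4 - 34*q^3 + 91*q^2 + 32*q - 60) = -9*q^5 + 3*q^4 + 213*q^3 - 111*q^2 - 636*q + 540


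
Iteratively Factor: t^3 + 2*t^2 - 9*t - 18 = (t - 3)*(t^2 + 5*t + 6) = (t - 3)*(t + 3)*(t + 2)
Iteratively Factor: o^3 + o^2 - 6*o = (o + 3)*(o^2 - 2*o) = (o - 2)*(o + 3)*(o)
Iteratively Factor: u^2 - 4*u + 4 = (u - 2)*(u - 2)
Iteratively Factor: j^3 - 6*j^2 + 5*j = (j)*(j^2 - 6*j + 5) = j*(j - 5)*(j - 1)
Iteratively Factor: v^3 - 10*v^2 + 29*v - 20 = (v - 1)*(v^2 - 9*v + 20) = (v - 4)*(v - 1)*(v - 5)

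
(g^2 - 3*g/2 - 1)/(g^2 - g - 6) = (-g^2 + 3*g/2 + 1)/(-g^2 + g + 6)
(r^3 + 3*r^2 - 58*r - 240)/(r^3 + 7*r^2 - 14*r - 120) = (r - 8)/(r - 4)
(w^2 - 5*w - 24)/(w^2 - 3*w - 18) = (w - 8)/(w - 6)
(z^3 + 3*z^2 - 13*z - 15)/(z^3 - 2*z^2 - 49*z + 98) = (z^3 + 3*z^2 - 13*z - 15)/(z^3 - 2*z^2 - 49*z + 98)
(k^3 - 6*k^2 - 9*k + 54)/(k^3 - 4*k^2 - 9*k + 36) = (k - 6)/(k - 4)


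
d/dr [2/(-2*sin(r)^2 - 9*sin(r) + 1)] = 2*(4*sin(r) + 9)*cos(r)/(9*sin(r) - cos(2*r))^2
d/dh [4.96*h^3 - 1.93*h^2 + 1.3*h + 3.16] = 14.88*h^2 - 3.86*h + 1.3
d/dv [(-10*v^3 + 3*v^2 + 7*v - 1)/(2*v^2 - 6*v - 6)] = (-5*v^4 + 30*v^3 + 37*v^2 - 8*v - 12)/(v^4 - 6*v^3 + 3*v^2 + 18*v + 9)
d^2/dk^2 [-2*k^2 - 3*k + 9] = -4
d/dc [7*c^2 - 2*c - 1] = 14*c - 2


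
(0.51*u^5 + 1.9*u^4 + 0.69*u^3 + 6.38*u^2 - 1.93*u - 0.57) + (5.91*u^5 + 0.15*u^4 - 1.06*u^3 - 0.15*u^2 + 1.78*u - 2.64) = 6.42*u^5 + 2.05*u^4 - 0.37*u^3 + 6.23*u^2 - 0.15*u - 3.21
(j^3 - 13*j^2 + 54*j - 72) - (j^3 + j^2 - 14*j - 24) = -14*j^2 + 68*j - 48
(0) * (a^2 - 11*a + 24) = 0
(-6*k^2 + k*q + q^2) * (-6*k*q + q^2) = 36*k^3*q - 12*k^2*q^2 - 5*k*q^3 + q^4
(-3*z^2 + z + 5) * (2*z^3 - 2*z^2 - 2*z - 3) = -6*z^5 + 8*z^4 + 14*z^3 - 3*z^2 - 13*z - 15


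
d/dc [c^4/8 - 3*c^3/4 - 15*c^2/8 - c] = c^3/2 - 9*c^2/4 - 15*c/4 - 1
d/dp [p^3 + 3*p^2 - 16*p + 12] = 3*p^2 + 6*p - 16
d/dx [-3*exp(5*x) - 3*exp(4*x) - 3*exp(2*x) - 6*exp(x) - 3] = (-15*exp(4*x) - 12*exp(3*x) - 6*exp(x) - 6)*exp(x)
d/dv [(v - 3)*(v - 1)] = 2*v - 4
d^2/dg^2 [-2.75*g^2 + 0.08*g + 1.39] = -5.50000000000000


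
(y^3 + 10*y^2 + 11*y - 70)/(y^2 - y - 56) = (y^2 + 3*y - 10)/(y - 8)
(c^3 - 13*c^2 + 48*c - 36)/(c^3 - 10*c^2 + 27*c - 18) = (c - 6)/(c - 3)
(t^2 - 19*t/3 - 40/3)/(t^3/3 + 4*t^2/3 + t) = (3*t^2 - 19*t - 40)/(t*(t^2 + 4*t + 3))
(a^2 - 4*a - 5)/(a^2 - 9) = (a^2 - 4*a - 5)/(a^2 - 9)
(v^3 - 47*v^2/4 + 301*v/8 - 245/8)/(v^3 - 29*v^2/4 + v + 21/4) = (8*v^2 - 38*v + 35)/(2*(4*v^2 - v - 3))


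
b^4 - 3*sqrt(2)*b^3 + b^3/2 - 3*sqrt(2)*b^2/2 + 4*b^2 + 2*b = b*(b + 1/2)*(b - 2*sqrt(2))*(b - sqrt(2))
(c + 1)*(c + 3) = c^2 + 4*c + 3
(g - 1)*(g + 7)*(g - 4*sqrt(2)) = g^3 - 4*sqrt(2)*g^2 + 6*g^2 - 24*sqrt(2)*g - 7*g + 28*sqrt(2)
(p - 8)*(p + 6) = p^2 - 2*p - 48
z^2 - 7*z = z*(z - 7)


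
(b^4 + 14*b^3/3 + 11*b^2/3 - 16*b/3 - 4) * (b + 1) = b^5 + 17*b^4/3 + 25*b^3/3 - 5*b^2/3 - 28*b/3 - 4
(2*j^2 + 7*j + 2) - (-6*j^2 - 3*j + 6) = 8*j^2 + 10*j - 4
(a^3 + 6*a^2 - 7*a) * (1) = a^3 + 6*a^2 - 7*a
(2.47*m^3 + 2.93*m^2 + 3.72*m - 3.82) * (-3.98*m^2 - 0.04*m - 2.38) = -9.8306*m^5 - 11.7602*m^4 - 20.8014*m^3 + 8.0814*m^2 - 8.7008*m + 9.0916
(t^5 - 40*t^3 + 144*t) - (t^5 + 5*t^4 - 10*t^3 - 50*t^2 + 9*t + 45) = -5*t^4 - 30*t^3 + 50*t^2 + 135*t - 45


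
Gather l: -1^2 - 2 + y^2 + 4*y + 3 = y^2 + 4*y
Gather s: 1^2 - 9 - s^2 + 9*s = -s^2 + 9*s - 8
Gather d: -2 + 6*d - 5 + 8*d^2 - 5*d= 8*d^2 + d - 7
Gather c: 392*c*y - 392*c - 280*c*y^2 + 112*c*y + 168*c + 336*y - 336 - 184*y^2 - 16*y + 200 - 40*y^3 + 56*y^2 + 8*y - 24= c*(-280*y^2 + 504*y - 224) - 40*y^3 - 128*y^2 + 328*y - 160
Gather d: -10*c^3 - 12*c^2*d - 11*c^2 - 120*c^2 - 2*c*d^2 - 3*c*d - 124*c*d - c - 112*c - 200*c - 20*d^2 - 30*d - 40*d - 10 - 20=-10*c^3 - 131*c^2 - 313*c + d^2*(-2*c - 20) + d*(-12*c^2 - 127*c - 70) - 30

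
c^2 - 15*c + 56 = (c - 8)*(c - 7)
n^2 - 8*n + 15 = (n - 5)*(n - 3)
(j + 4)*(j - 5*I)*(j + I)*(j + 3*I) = j^4 + 4*j^3 - I*j^3 + 17*j^2 - 4*I*j^2 + 68*j + 15*I*j + 60*I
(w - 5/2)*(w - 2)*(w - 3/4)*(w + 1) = w^4 - 17*w^3/4 + 25*w^2/8 + 37*w/8 - 15/4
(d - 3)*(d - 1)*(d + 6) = d^3 + 2*d^2 - 21*d + 18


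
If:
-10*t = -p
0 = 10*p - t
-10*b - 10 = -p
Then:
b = -1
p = 0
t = 0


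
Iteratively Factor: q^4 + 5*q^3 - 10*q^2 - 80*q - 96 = (q - 4)*(q^3 + 9*q^2 + 26*q + 24) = (q - 4)*(q + 2)*(q^2 + 7*q + 12) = (q - 4)*(q + 2)*(q + 3)*(q + 4)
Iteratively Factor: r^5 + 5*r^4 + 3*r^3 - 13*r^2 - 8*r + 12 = (r + 2)*(r^4 + 3*r^3 - 3*r^2 - 7*r + 6) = (r + 2)^2*(r^3 + r^2 - 5*r + 3) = (r - 1)*(r + 2)^2*(r^2 + 2*r - 3) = (r - 1)^2*(r + 2)^2*(r + 3)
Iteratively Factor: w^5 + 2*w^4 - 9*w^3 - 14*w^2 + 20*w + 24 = (w + 1)*(w^4 + w^3 - 10*w^2 - 4*w + 24) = (w - 2)*(w + 1)*(w^3 + 3*w^2 - 4*w - 12) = (w - 2)^2*(w + 1)*(w^2 + 5*w + 6) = (w - 2)^2*(w + 1)*(w + 3)*(w + 2)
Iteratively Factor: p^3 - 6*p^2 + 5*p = (p - 1)*(p^2 - 5*p) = p*(p - 1)*(p - 5)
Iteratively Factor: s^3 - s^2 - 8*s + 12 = (s - 2)*(s^2 + s - 6) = (s - 2)*(s + 3)*(s - 2)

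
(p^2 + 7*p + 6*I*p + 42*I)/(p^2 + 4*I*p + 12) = (p + 7)/(p - 2*I)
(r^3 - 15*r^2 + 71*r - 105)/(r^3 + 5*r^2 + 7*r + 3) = (r^3 - 15*r^2 + 71*r - 105)/(r^3 + 5*r^2 + 7*r + 3)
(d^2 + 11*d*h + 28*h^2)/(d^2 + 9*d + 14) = (d^2 + 11*d*h + 28*h^2)/(d^2 + 9*d + 14)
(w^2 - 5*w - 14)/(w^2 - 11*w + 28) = (w + 2)/(w - 4)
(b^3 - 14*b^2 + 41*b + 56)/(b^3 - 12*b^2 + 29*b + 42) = (b - 8)/(b - 6)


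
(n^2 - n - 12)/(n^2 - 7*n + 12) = (n + 3)/(n - 3)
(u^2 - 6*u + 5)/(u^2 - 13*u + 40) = (u - 1)/(u - 8)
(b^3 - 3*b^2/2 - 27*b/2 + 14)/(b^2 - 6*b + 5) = (b^2 - b/2 - 14)/(b - 5)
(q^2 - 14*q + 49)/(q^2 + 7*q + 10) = (q^2 - 14*q + 49)/(q^2 + 7*q + 10)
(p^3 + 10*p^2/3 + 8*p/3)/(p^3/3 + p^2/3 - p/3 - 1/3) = p*(3*p^2 + 10*p + 8)/(p^3 + p^2 - p - 1)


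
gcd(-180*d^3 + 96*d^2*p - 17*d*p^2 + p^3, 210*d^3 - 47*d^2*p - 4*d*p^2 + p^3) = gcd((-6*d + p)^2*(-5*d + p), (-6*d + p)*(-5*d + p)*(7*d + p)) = 30*d^2 - 11*d*p + p^2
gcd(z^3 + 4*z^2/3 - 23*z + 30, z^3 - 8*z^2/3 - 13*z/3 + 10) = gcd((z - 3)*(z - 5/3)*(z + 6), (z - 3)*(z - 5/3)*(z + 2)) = z^2 - 14*z/3 + 5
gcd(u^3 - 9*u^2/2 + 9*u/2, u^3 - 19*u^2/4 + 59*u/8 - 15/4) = u - 3/2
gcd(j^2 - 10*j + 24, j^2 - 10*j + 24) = j^2 - 10*j + 24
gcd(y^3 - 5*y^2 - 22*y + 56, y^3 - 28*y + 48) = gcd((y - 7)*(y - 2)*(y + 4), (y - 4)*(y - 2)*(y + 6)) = y - 2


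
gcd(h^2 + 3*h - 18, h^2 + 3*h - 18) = h^2 + 3*h - 18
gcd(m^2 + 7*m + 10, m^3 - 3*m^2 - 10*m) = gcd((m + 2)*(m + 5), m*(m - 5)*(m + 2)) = m + 2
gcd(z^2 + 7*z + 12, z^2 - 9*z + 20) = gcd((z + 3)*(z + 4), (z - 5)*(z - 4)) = 1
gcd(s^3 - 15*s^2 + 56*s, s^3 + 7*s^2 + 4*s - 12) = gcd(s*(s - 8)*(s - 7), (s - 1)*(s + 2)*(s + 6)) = 1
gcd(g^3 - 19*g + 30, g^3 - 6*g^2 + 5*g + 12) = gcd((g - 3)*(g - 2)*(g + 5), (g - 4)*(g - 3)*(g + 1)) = g - 3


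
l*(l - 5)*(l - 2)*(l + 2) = l^4 - 5*l^3 - 4*l^2 + 20*l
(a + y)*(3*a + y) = 3*a^2 + 4*a*y + y^2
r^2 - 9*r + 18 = (r - 6)*(r - 3)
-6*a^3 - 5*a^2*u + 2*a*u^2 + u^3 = (-2*a + u)*(a + u)*(3*a + u)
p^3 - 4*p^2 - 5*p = p*(p - 5)*(p + 1)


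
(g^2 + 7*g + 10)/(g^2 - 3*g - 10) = (g + 5)/(g - 5)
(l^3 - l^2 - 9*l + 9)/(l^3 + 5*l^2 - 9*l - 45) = (l - 1)/(l + 5)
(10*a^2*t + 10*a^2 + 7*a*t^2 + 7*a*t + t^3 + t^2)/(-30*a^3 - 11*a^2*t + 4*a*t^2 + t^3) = (t + 1)/(-3*a + t)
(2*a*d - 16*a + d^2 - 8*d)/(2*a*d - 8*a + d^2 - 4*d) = (d - 8)/(d - 4)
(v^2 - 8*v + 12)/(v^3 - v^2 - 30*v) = (v - 2)/(v*(v + 5))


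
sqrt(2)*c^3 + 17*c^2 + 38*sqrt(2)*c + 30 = (c + 3*sqrt(2))*(c + 5*sqrt(2))*(sqrt(2)*c + 1)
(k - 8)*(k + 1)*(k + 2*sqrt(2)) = k^3 - 7*k^2 + 2*sqrt(2)*k^2 - 14*sqrt(2)*k - 8*k - 16*sqrt(2)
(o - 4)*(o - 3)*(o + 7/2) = o^3 - 7*o^2/2 - 25*o/2 + 42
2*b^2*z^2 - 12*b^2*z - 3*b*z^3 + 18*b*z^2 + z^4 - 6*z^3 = z*(-2*b + z)*(-b + z)*(z - 6)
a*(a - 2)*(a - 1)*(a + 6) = a^4 + 3*a^3 - 16*a^2 + 12*a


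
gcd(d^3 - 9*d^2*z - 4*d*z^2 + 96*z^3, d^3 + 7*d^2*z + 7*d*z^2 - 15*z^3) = d + 3*z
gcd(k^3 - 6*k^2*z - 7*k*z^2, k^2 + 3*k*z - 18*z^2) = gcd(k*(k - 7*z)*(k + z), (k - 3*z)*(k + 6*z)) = 1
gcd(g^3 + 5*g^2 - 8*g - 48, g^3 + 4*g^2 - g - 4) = g + 4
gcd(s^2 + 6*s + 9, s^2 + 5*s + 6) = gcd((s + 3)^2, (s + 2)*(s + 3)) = s + 3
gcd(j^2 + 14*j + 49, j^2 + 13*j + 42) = j + 7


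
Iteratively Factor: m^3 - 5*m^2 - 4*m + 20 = (m - 2)*(m^2 - 3*m - 10) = (m - 2)*(m + 2)*(m - 5)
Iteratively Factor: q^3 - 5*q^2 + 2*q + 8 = (q - 2)*(q^2 - 3*q - 4) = (q - 4)*(q - 2)*(q + 1)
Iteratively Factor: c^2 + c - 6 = (c - 2)*(c + 3)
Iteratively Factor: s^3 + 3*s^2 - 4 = (s - 1)*(s^2 + 4*s + 4) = (s - 1)*(s + 2)*(s + 2)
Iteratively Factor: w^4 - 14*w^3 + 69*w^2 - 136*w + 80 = (w - 1)*(w^3 - 13*w^2 + 56*w - 80) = (w - 4)*(w - 1)*(w^2 - 9*w + 20) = (w - 4)^2*(w - 1)*(w - 5)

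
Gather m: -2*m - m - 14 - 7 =-3*m - 21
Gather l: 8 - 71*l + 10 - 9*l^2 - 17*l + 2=-9*l^2 - 88*l + 20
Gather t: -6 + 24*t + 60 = 24*t + 54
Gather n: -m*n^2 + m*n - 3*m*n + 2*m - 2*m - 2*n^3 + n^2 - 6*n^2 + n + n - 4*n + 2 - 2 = -2*n^3 + n^2*(-m - 5) + n*(-2*m - 2)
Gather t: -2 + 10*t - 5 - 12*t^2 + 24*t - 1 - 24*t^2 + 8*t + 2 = -36*t^2 + 42*t - 6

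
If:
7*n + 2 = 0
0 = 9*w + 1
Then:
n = -2/7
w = -1/9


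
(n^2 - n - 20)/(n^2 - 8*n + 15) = (n + 4)/(n - 3)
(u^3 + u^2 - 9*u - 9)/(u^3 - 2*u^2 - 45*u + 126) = (u^2 + 4*u + 3)/(u^2 + u - 42)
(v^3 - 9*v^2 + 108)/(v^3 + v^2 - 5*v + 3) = (v^2 - 12*v + 36)/(v^2 - 2*v + 1)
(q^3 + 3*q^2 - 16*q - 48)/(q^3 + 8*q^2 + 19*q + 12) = (q - 4)/(q + 1)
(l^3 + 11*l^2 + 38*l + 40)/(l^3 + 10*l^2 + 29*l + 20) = (l + 2)/(l + 1)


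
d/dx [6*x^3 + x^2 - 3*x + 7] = 18*x^2 + 2*x - 3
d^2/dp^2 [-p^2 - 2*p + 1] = -2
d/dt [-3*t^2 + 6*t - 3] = 6 - 6*t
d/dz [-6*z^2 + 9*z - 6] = 9 - 12*z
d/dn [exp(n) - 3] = exp(n)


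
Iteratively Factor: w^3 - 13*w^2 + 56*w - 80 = (w - 5)*(w^2 - 8*w + 16) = (w - 5)*(w - 4)*(w - 4)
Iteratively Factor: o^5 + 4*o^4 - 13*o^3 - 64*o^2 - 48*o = (o + 3)*(o^4 + o^3 - 16*o^2 - 16*o) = (o - 4)*(o + 3)*(o^3 + 5*o^2 + 4*o) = (o - 4)*(o + 1)*(o + 3)*(o^2 + 4*o) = (o - 4)*(o + 1)*(o + 3)*(o + 4)*(o)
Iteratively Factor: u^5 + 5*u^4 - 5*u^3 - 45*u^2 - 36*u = (u)*(u^4 + 5*u^3 - 5*u^2 - 45*u - 36) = u*(u + 4)*(u^3 + u^2 - 9*u - 9) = u*(u - 3)*(u + 4)*(u^2 + 4*u + 3) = u*(u - 3)*(u + 3)*(u + 4)*(u + 1)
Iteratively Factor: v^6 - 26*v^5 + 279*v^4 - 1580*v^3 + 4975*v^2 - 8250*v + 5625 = (v - 5)*(v^5 - 21*v^4 + 174*v^3 - 710*v^2 + 1425*v - 1125) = (v - 5)^2*(v^4 - 16*v^3 + 94*v^2 - 240*v + 225) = (v - 5)^2*(v - 3)*(v^3 - 13*v^2 + 55*v - 75) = (v - 5)^3*(v - 3)*(v^2 - 8*v + 15) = (v - 5)^4*(v - 3)*(v - 3)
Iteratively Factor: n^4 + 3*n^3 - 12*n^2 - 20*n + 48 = (n - 2)*(n^3 + 5*n^2 - 2*n - 24) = (n - 2)*(n + 4)*(n^2 + n - 6) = (n - 2)^2*(n + 4)*(n + 3)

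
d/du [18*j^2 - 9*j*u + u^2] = -9*j + 2*u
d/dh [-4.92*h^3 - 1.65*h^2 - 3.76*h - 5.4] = -14.76*h^2 - 3.3*h - 3.76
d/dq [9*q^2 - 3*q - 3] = 18*q - 3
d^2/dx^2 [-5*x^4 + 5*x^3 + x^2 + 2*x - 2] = -60*x^2 + 30*x + 2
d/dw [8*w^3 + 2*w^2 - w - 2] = 24*w^2 + 4*w - 1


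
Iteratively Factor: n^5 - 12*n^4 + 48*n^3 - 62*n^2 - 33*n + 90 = (n - 5)*(n^4 - 7*n^3 + 13*n^2 + 3*n - 18) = (n - 5)*(n + 1)*(n^3 - 8*n^2 + 21*n - 18) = (n - 5)*(n - 2)*(n + 1)*(n^2 - 6*n + 9) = (n - 5)*(n - 3)*(n - 2)*(n + 1)*(n - 3)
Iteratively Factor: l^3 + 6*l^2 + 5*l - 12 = (l - 1)*(l^2 + 7*l + 12) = (l - 1)*(l + 3)*(l + 4)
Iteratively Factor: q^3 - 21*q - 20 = (q - 5)*(q^2 + 5*q + 4) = (q - 5)*(q + 1)*(q + 4)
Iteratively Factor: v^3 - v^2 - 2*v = (v - 2)*(v^2 + v) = v*(v - 2)*(v + 1)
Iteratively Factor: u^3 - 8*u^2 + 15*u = (u - 3)*(u^2 - 5*u) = (u - 5)*(u - 3)*(u)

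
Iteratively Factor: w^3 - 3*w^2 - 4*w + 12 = (w - 3)*(w^2 - 4) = (w - 3)*(w + 2)*(w - 2)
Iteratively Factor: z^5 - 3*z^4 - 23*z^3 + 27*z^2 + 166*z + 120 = (z + 3)*(z^4 - 6*z^3 - 5*z^2 + 42*z + 40) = (z + 1)*(z + 3)*(z^3 - 7*z^2 + 2*z + 40) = (z + 1)*(z + 2)*(z + 3)*(z^2 - 9*z + 20) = (z - 4)*(z + 1)*(z + 2)*(z + 3)*(z - 5)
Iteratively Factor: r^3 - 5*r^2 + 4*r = (r - 4)*(r^2 - r) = (r - 4)*(r - 1)*(r)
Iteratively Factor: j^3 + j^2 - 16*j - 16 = (j - 4)*(j^2 + 5*j + 4) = (j - 4)*(j + 1)*(j + 4)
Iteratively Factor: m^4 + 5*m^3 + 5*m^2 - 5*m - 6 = (m + 3)*(m^3 + 2*m^2 - m - 2) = (m + 1)*(m + 3)*(m^2 + m - 2) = (m - 1)*(m + 1)*(m + 3)*(m + 2)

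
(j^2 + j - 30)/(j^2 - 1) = (j^2 + j - 30)/(j^2 - 1)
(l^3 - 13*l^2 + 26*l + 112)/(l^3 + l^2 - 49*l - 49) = (l^2 - 6*l - 16)/(l^2 + 8*l + 7)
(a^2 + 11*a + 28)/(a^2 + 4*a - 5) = (a^2 + 11*a + 28)/(a^2 + 4*a - 5)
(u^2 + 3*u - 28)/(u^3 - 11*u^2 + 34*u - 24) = (u + 7)/(u^2 - 7*u + 6)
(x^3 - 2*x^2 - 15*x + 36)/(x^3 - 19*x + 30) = (x^2 + x - 12)/(x^2 + 3*x - 10)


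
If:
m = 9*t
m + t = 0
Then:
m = 0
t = 0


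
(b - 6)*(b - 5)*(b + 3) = b^3 - 8*b^2 - 3*b + 90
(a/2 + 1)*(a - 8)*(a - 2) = a^3/2 - 4*a^2 - 2*a + 16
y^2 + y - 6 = (y - 2)*(y + 3)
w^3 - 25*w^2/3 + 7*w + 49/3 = (w - 7)*(w - 7/3)*(w + 1)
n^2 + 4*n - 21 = (n - 3)*(n + 7)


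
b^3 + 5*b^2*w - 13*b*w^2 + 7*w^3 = (b - w)^2*(b + 7*w)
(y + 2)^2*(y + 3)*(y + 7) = y^4 + 14*y^3 + 65*y^2 + 124*y + 84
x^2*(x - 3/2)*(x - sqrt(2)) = x^4 - 3*x^3/2 - sqrt(2)*x^3 + 3*sqrt(2)*x^2/2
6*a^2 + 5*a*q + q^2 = (2*a + q)*(3*a + q)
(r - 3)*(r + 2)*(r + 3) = r^3 + 2*r^2 - 9*r - 18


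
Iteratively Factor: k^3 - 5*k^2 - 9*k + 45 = (k + 3)*(k^2 - 8*k + 15) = (k - 3)*(k + 3)*(k - 5)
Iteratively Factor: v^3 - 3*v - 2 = (v + 1)*(v^2 - v - 2) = (v - 2)*(v + 1)*(v + 1)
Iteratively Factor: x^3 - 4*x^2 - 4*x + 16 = (x - 2)*(x^2 - 2*x - 8) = (x - 4)*(x - 2)*(x + 2)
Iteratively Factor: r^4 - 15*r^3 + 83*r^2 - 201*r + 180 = (r - 4)*(r^3 - 11*r^2 + 39*r - 45) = (r - 4)*(r - 3)*(r^2 - 8*r + 15) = (r - 4)*(r - 3)^2*(r - 5)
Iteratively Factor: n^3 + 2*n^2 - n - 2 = (n + 2)*(n^2 - 1) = (n + 1)*(n + 2)*(n - 1)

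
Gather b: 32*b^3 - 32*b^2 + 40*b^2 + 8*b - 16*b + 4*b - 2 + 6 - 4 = 32*b^3 + 8*b^2 - 4*b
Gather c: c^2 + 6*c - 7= c^2 + 6*c - 7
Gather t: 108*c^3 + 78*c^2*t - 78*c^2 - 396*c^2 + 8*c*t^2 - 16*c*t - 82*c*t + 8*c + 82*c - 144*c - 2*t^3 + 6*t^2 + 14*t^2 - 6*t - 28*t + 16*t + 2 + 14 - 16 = 108*c^3 - 474*c^2 - 54*c - 2*t^3 + t^2*(8*c + 20) + t*(78*c^2 - 98*c - 18)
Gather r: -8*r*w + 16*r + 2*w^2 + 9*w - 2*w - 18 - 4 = r*(16 - 8*w) + 2*w^2 + 7*w - 22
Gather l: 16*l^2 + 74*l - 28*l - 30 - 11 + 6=16*l^2 + 46*l - 35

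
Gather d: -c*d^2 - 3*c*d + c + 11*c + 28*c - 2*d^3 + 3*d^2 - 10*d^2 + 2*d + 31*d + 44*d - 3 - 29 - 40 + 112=40*c - 2*d^3 + d^2*(-c - 7) + d*(77 - 3*c) + 40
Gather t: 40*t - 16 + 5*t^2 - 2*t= 5*t^2 + 38*t - 16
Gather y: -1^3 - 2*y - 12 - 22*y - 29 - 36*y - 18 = -60*y - 60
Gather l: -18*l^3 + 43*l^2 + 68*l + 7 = -18*l^3 + 43*l^2 + 68*l + 7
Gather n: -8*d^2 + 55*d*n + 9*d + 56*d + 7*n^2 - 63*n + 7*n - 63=-8*d^2 + 65*d + 7*n^2 + n*(55*d - 56) - 63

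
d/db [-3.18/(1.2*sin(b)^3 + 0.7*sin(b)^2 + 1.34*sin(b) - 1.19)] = (11.448*sin(b)^2 + 4.452*sin(b) + 4.2612)*cos(b)/(1.2*sin(b)^3 + 0.7*sin(b)^2 + 1.34*sin(b) - 1.19)^2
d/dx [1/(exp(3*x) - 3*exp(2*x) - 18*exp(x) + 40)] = 3*(-exp(2*x) + 2*exp(x) + 6)*exp(x)/(exp(3*x) - 3*exp(2*x) - 18*exp(x) + 40)^2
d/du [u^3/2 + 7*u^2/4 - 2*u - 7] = 3*u^2/2 + 7*u/2 - 2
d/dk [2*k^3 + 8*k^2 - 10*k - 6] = 6*k^2 + 16*k - 10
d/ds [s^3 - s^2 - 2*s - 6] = 3*s^2 - 2*s - 2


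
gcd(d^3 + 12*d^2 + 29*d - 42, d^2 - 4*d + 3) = d - 1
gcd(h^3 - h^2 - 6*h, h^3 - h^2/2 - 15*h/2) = h^2 - 3*h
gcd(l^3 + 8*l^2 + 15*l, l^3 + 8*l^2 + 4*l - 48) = 1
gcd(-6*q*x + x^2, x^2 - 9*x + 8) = 1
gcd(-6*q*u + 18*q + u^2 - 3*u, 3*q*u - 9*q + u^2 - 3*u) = u - 3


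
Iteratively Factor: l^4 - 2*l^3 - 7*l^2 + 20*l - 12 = (l - 1)*(l^3 - l^2 - 8*l + 12) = (l - 2)*(l - 1)*(l^2 + l - 6) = (l - 2)*(l - 1)*(l + 3)*(l - 2)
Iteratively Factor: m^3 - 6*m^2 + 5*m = (m - 5)*(m^2 - m) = (m - 5)*(m - 1)*(m)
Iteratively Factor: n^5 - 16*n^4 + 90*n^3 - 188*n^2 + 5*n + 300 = (n - 4)*(n^4 - 12*n^3 + 42*n^2 - 20*n - 75) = (n - 4)*(n - 3)*(n^3 - 9*n^2 + 15*n + 25) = (n - 5)*(n - 4)*(n - 3)*(n^2 - 4*n - 5) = (n - 5)*(n - 4)*(n - 3)*(n + 1)*(n - 5)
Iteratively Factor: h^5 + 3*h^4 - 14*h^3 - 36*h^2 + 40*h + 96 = (h + 4)*(h^4 - h^3 - 10*h^2 + 4*h + 24) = (h - 2)*(h + 4)*(h^3 + h^2 - 8*h - 12) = (h - 2)*(h + 2)*(h + 4)*(h^2 - h - 6) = (h - 2)*(h + 2)^2*(h + 4)*(h - 3)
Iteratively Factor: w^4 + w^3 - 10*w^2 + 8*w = (w - 1)*(w^3 + 2*w^2 - 8*w) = (w - 1)*(w + 4)*(w^2 - 2*w) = (w - 2)*(w - 1)*(w + 4)*(w)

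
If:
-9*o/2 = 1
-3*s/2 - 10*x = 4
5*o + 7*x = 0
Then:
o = -2/9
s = -704/189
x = 10/63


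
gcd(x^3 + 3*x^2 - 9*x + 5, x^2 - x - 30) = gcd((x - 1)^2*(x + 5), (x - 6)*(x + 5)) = x + 5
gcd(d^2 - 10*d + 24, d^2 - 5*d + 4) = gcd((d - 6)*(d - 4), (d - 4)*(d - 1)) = d - 4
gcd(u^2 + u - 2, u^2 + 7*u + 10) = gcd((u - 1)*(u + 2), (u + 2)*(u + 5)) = u + 2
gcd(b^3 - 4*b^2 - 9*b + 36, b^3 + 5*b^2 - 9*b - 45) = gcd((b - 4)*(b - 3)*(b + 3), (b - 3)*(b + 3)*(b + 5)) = b^2 - 9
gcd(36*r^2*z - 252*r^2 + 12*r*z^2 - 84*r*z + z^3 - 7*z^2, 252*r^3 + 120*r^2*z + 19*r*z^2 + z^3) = 36*r^2 + 12*r*z + z^2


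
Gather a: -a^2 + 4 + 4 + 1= 9 - a^2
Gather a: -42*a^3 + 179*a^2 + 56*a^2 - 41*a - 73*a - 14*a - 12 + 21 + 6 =-42*a^3 + 235*a^2 - 128*a + 15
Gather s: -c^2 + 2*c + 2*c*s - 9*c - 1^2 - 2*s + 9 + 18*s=-c^2 - 7*c + s*(2*c + 16) + 8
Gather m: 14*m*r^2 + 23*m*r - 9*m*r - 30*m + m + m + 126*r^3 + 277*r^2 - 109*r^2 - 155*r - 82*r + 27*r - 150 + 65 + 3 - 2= m*(14*r^2 + 14*r - 28) + 126*r^3 + 168*r^2 - 210*r - 84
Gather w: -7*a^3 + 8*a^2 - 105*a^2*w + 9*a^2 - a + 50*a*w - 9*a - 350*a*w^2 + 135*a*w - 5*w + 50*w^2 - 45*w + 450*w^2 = -7*a^3 + 17*a^2 - 10*a + w^2*(500 - 350*a) + w*(-105*a^2 + 185*a - 50)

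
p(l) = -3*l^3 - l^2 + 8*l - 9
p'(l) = -9*l^2 - 2*l + 8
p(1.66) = -12.20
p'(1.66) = -20.12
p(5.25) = -428.67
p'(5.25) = -250.56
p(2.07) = -23.33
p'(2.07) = -34.70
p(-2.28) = 3.12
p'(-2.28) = -34.23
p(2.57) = -45.97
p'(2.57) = -56.58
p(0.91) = -4.81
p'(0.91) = -1.27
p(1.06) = -5.22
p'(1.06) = -4.23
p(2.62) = -48.86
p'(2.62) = -59.02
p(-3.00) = 39.00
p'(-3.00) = -67.00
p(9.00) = -2205.00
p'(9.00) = -739.00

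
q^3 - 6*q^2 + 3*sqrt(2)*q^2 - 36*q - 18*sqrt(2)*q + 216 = (q - 6)*(q - 3*sqrt(2))*(q + 6*sqrt(2))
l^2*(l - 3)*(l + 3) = l^4 - 9*l^2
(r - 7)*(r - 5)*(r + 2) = r^3 - 10*r^2 + 11*r + 70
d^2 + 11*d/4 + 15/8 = (d + 5/4)*(d + 3/2)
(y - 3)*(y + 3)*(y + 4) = y^3 + 4*y^2 - 9*y - 36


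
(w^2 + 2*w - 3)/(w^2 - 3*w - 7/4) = 4*(-w^2 - 2*w + 3)/(-4*w^2 + 12*w + 7)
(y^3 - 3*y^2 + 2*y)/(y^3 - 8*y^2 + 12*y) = (y - 1)/(y - 6)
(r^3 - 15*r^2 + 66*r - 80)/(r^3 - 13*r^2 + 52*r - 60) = (r - 8)/(r - 6)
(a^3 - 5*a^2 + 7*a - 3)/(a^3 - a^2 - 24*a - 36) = (-a^3 + 5*a^2 - 7*a + 3)/(-a^3 + a^2 + 24*a + 36)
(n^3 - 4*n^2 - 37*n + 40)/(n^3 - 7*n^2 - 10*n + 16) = (n + 5)/(n + 2)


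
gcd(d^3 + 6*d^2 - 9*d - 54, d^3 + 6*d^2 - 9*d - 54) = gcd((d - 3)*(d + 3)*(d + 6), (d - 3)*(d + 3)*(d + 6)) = d^3 + 6*d^2 - 9*d - 54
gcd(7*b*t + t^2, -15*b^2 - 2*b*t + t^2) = 1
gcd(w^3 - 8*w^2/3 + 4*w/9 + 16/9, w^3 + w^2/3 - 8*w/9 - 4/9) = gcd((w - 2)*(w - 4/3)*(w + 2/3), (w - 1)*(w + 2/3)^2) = w + 2/3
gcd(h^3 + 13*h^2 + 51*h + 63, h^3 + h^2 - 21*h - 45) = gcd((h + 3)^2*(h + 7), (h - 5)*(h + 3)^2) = h^2 + 6*h + 9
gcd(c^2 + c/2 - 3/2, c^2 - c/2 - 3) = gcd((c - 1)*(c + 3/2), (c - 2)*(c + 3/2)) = c + 3/2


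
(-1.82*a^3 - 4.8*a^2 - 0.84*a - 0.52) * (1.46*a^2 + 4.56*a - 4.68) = -2.6572*a^5 - 15.3072*a^4 - 14.5968*a^3 + 17.8744*a^2 + 1.56*a + 2.4336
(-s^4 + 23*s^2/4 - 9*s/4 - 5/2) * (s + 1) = -s^5 - s^4 + 23*s^3/4 + 7*s^2/2 - 19*s/4 - 5/2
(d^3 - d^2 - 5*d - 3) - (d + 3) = d^3 - d^2 - 6*d - 6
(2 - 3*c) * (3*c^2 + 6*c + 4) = -9*c^3 - 12*c^2 + 8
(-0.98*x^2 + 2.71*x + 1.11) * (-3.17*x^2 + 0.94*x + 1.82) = 3.1066*x^4 - 9.5119*x^3 - 2.7549*x^2 + 5.9756*x + 2.0202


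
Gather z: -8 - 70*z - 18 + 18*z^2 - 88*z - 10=18*z^2 - 158*z - 36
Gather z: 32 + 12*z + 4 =12*z + 36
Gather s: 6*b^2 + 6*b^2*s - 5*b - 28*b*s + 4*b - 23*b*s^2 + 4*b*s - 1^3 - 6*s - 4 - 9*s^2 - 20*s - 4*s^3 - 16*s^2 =6*b^2 - b - 4*s^3 + s^2*(-23*b - 25) + s*(6*b^2 - 24*b - 26) - 5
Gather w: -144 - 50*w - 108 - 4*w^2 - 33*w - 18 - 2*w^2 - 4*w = -6*w^2 - 87*w - 270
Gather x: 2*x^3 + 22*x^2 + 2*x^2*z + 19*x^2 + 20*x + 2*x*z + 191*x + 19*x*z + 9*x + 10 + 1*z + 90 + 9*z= 2*x^3 + x^2*(2*z + 41) + x*(21*z + 220) + 10*z + 100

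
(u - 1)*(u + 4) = u^2 + 3*u - 4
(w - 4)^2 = w^2 - 8*w + 16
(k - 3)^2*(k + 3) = k^3 - 3*k^2 - 9*k + 27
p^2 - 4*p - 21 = (p - 7)*(p + 3)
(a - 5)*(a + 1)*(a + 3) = a^3 - a^2 - 17*a - 15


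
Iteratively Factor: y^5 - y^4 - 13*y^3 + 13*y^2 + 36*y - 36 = (y + 3)*(y^4 - 4*y^3 - y^2 + 16*y - 12) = (y - 3)*(y + 3)*(y^3 - y^2 - 4*y + 4) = (y - 3)*(y - 1)*(y + 3)*(y^2 - 4) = (y - 3)*(y - 1)*(y + 2)*(y + 3)*(y - 2)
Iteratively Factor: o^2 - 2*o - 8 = (o - 4)*(o + 2)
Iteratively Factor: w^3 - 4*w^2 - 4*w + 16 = (w - 4)*(w^2 - 4) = (w - 4)*(w - 2)*(w + 2)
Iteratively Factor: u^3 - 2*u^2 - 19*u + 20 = (u + 4)*(u^2 - 6*u + 5) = (u - 1)*(u + 4)*(u - 5)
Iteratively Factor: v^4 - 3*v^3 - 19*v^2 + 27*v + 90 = (v - 5)*(v^3 + 2*v^2 - 9*v - 18) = (v - 5)*(v + 3)*(v^2 - v - 6) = (v - 5)*(v + 2)*(v + 3)*(v - 3)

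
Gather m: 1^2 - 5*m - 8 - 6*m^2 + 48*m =-6*m^2 + 43*m - 7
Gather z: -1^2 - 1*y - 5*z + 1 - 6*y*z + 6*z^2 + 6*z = -y + 6*z^2 + z*(1 - 6*y)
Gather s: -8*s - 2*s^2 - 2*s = -2*s^2 - 10*s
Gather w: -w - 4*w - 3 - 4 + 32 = 25 - 5*w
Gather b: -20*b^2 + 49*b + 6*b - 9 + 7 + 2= -20*b^2 + 55*b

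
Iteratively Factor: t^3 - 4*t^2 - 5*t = (t - 5)*(t^2 + t) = (t - 5)*(t + 1)*(t)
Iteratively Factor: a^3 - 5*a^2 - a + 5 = (a + 1)*(a^2 - 6*a + 5) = (a - 1)*(a + 1)*(a - 5)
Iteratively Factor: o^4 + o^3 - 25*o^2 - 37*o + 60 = (o - 1)*(o^3 + 2*o^2 - 23*o - 60) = (o - 1)*(o + 3)*(o^2 - o - 20) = (o - 1)*(o + 3)*(o + 4)*(o - 5)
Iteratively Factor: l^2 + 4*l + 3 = (l + 3)*(l + 1)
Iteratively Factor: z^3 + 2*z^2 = (z)*(z^2 + 2*z) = z^2*(z + 2)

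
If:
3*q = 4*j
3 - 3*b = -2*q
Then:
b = 2*q/3 + 1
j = 3*q/4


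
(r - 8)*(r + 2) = r^2 - 6*r - 16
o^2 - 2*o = o*(o - 2)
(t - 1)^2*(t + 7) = t^3 + 5*t^2 - 13*t + 7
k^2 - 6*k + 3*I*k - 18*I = (k - 6)*(k + 3*I)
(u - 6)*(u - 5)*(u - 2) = u^3 - 13*u^2 + 52*u - 60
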